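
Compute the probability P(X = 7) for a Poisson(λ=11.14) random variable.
0.061337

We have X ~ Poisson(λ=11.14).

For a Poisson distribution, the PMF gives us the probability of each outcome.

Using the PMF formula:
P(X = 7) = 0.061337

Rounded to 4 decimal places: 0.0613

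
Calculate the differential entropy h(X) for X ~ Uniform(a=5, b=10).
1.6094 nats

We have X ~ Uniform(a=5, b=10).

The differential entropy measures the uncertainty or information content of the distribution.

For a Uniform distribution with a=5, b=10:
h(X) = 1.6094 nats

(In bits, this would be 2.3219 bits.)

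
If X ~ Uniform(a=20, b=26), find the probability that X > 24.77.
0.205000

We have X ~ Uniform(a=20, b=26).

P(X > 24.77) = 1 - P(X ≤ 24.77)
                = 1 - F(24.77)
                = 1 - 0.795000
                = 0.205000

So there's approximately a 20.5% chance that X exceeds 24.77.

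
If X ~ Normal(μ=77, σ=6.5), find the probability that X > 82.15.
0.214091

We have X ~ Normal(μ=77, σ=6.5).

P(X > 82.15) = 1 - P(X ≤ 82.15)
                = 1 - F(82.15)
                = 1 - 0.785909
                = 0.214091

So there's approximately a 21.4% chance that X exceeds 82.15.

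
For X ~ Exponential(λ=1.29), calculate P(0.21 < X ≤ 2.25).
0.707807

We have X ~ Exponential(λ=1.29).

To find P(0.21 < X ≤ 2.25), we use:
P(0.21 < X ≤ 2.25) = P(X ≤ 2.25) - P(X ≤ 0.21)
                 = F(2.25) - F(0.21)
                 = 0.945114 - 0.237307
                 = 0.707807

So there's approximately a 70.8% chance that X falls in this range.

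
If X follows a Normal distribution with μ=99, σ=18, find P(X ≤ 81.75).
0.168947

We have X ~ Normal(μ=99, σ=18).

The CDF gives us P(X ≤ k).

Using the CDF:
P(X ≤ 81.75) = 0.168947

This means there's approximately a 16.9% chance that X is at most 81.75.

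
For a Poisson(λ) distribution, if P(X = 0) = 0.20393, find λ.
λ = 1.5900

For a Poisson(λ) distribution, the PMF at 0 is:
P(X = 0) = λ^0 e^(-λ) / 0! = e^(-λ)

Given P(X = 0) = 0.20393:
e^(-λ) = 0.20393
-λ = ln(0.20393)
λ = -ln(0.20393) = 1.5900

Verification: e^(-1.5900) = 0.20393 ✓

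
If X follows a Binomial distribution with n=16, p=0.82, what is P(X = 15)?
0.146757

We have X ~ Binomial(n=16, p=0.82).

For a Binomial distribution, the PMF gives us the probability of each outcome.

Using the PMF formula:
P(X = 15) = 0.146757

Rounded to 4 decimal places: 0.1468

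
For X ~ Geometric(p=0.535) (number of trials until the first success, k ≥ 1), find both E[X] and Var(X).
E[X] = 1.8692, Var(X) = 1.6246

We have X ~ Geometric(p=0.535) (number of trials until the first success, k ≥ 1).

For a Geometric distribution with p=0.535 (number of trials until the first success, k ≥ 1):

Expected value:
E[X] = 1.8692

Variance:
Var(X) = 1.6246

Standard deviation:
σ = √Var(X) = 1.2746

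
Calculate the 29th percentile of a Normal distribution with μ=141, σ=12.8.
133.9167

We have X ~ Normal(μ=141, σ=12.8).

We want to find x such that P(X ≤ x) = 0.29.

This is the 29th percentile, which means 29% of values fall below this point.

Using the inverse CDF (quantile function):
x = F⁻¹(0.29) = 133.9167

Verification: P(X ≤ 133.9167) = 0.29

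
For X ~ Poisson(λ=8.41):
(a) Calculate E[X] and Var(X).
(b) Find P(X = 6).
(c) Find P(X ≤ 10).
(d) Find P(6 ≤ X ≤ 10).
(a) E[X] = 8.4100, Var(X) = 8.4100
(b) P(X = 6) = 0.109402
(c) P(X ≤ 10) = 0.773217
(d) P(6 ≤ X ≤ 10) = 0.616722

We have X ~ Poisson(λ=8.41).

(a) Moments:
E[X] = 8.4100
Var(X) = 8.4100
σ = √Var(X) = 2.9000

(b) Point probability using PMF:
P(X = 6) = 0.109402

(c) Cumulative probability using CDF:
P(X ≤ 10) = F(10) = 0.773217

(d) Range probability:
P(6 ≤ X ≤ 10) = P(X ≤ 10) - P(X ≤ 5)
                   = F(10) - F(5)
                   = 0.773217 - 0.156495
                   = 0.616722

This means approximately 61.7% of outcomes fall in the interval [6, 10].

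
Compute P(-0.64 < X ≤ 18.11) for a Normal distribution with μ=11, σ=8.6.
0.707859

We have X ~ Normal(μ=11, σ=8.6).

To find P(-0.64 < X ≤ 18.11), we use:
P(-0.64 < X ≤ 18.11) = P(X ≤ 18.11) - P(X ≤ -0.64)
                 = F(18.11) - F(-0.64)
                 = 0.795809 - 0.087950
                 = 0.707859

So there's approximately a 70.8% chance that X falls in this range.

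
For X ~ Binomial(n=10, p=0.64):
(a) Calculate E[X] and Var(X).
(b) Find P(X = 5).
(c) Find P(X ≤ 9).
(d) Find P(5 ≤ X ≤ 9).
(a) E[X] = 6.4000, Var(X) = 2.3040
(b) P(X = 5) = 0.163611
(c) P(X ≤ 9) = 0.988471
(d) P(5 ≤ X ≤ 9) = 0.881240

We have X ~ Binomial(n=10, p=0.64).

(a) Moments:
E[X] = 6.4000
Var(X) = 2.3040
σ = √Var(X) = 1.5179

(b) Point probability using PMF:
P(X = 5) = 0.163611

(c) Cumulative probability using CDF:
P(X ≤ 9) = F(9) = 0.988471

(d) Range probability:
P(5 ≤ X ≤ 9) = P(X ≤ 9) - P(X ≤ 4)
                   = F(9) - F(4)
                   = 0.988471 - 0.107230
                   = 0.881240

This means approximately 88.1% of outcomes fall in the interval [5, 9].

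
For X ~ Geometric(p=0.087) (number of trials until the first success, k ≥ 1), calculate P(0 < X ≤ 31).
0.940489

We have X ~ Geometric(p=0.087) (number of trials until the first success, k ≥ 1).

To find P(0 < X ≤ 31), we use:
P(0 < X ≤ 31) = P(X ≤ 31) - P(X ≤ 0)
                 = F(31) - F(0)
                 = 0.940489 - 0.000000
                 = 0.940489

So there's approximately a 94.0% chance that X falls in this range.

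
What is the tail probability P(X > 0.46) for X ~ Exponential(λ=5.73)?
0.071662

We have X ~ Exponential(λ=5.73).

P(X > 0.46) = 1 - P(X ≤ 0.46)
                = 1 - F(0.46)
                = 1 - 0.928338
                = 0.071662

So there's approximately a 7.2% chance that X exceeds 0.46.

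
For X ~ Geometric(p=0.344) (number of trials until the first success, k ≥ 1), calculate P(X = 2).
0.225664

We have X ~ Geometric(p=0.344) (number of trials until the first success, k ≥ 1).

For a Geometric distribution, the PMF gives us the probability of each outcome.

Using the PMF formula:
P(X = 2) = 0.225664

Rounded to 4 decimal places: 0.2257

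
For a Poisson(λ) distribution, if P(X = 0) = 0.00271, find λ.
λ = 5.9108

For a Poisson(λ) distribution, the PMF at 0 is:
P(X = 0) = λ^0 e^(-λ) / 0! = e^(-λ)

Given P(X = 0) = 0.00271:
e^(-λ) = 0.00271
-λ = ln(0.00271)
λ = -ln(0.00271) = 5.9108

Verification: e^(-5.9108) = 0.00271 ✓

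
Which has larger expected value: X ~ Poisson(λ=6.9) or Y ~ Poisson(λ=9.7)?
Y has larger mean (9.7000 > 6.9000)

Compute the expected value for each distribution:

X ~ Poisson(λ=6.9):
E[X] = 6.9000

Y ~ Poisson(λ=9.7):
E[Y] = 9.7000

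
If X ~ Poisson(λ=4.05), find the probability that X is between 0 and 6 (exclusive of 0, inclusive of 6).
0.866629

We have X ~ Poisson(λ=4.05).

To find P(0 < X ≤ 6), we use:
P(0 < X ≤ 6) = P(X ≤ 6) - P(X ≤ 0)
                 = F(6) - F(0)
                 = 0.884051 - 0.017422
                 = 0.866629

So there's approximately a 86.7% chance that X falls in this range.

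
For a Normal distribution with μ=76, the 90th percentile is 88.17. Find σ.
σ = 9.4963

For X ~ Normal(μ, σ), the p-th percentile satisfies x = μ + z_p × σ,
where z_p = Φ⁻¹(p) is the standard normal quantile.

Step 1: z_{0.9} = Φ⁻¹(0.9) = 1.2816

Step 2: Solve for σ:
88.17 = 76 + 1.2816 × σ
σ = (88.17 - 76) / 1.2816
σ = 12.17 / 1.2816
σ = 9.4963

Verification: μ + z × σ = 76 + 1.2816 × 9.4963 = 88.17 ✓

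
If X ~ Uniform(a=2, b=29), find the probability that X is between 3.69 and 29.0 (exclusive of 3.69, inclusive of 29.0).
0.937407

We have X ~ Uniform(a=2, b=29).

To find P(3.69 < X ≤ 29.0), we use:
P(3.69 < X ≤ 29.0) = P(X ≤ 29.0) - P(X ≤ 3.69)
                 = F(29.0) - F(3.69)
                 = 1.000000 - 0.062593
                 = 0.937407

So there's approximately a 93.7% chance that X falls in this range.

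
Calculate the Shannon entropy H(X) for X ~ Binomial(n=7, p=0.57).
1.6843 nats

We have X ~ Binomial(n=7, p=0.57).

The Shannon entropy measures the uncertainty or information content of the distribution.

For a Binomial distribution with n=7, p=0.57:
H(X) = 1.6843 nats

(In bits, this would be 2.4300 bits.)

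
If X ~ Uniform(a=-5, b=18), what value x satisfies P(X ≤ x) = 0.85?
14.5500

We have X ~ Uniform(a=-5, b=18).

We want to find x such that P(X ≤ x) = 0.85.

This is the 85th percentile, which means 85% of values fall below this point.

Using the inverse CDF (quantile function):
x = F⁻¹(0.85) = 14.5500

Verification: P(X ≤ 14.5500) = 0.85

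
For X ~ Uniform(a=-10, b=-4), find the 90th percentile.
-4.6000

We have X ~ Uniform(a=-10, b=-4).

We want to find x such that P(X ≤ x) = 0.9.

This is the 90th percentile, which means 90% of values fall below this point.

Using the inverse CDF (quantile function):
x = F⁻¹(0.9) = -4.6000

Verification: P(X ≤ -4.6000) = 0.9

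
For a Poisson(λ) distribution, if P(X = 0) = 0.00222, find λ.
λ = 6.1102

For a Poisson(λ) distribution, the PMF at 0 is:
P(X = 0) = λ^0 e^(-λ) / 0! = e^(-λ)

Given P(X = 0) = 0.00222:
e^(-λ) = 0.00222
-λ = ln(0.00222)
λ = -ln(0.00222) = 6.1102

Verification: e^(-6.1102) = 0.00222 ✓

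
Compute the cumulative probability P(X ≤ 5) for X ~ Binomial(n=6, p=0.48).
0.987769

We have X ~ Binomial(n=6, p=0.48).

The CDF gives us P(X ≤ k).

Using the CDF:
P(X ≤ 5) = 0.987769

This means there's approximately a 98.8% chance that X is at most 5.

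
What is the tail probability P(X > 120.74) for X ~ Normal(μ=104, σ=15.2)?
0.135380

We have X ~ Normal(μ=104, σ=15.2).

P(X > 120.74) = 1 - P(X ≤ 120.74)
                = 1 - F(120.74)
                = 1 - 0.864620
                = 0.135380

So there's approximately a 13.5% chance that X exceeds 120.74.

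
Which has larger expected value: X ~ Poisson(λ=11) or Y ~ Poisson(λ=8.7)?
X has larger mean (11.0000 > 8.7000)

Compute the expected value for each distribution:

X ~ Poisson(λ=11):
E[X] = 11.0000

Y ~ Poisson(λ=8.7):
E[Y] = 8.7000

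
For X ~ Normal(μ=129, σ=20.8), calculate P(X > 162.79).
0.052133

We have X ~ Normal(μ=129, σ=20.8).

P(X > 162.79) = 1 - P(X ≤ 162.79)
                = 1 - F(162.79)
                = 1 - 0.947867
                = 0.052133

So there's approximately a 5.2% chance that X exceeds 162.79.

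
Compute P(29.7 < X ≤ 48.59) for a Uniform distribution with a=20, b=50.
0.629667

We have X ~ Uniform(a=20, b=50).

To find P(29.7 < X ≤ 48.59), we use:
P(29.7 < X ≤ 48.59) = P(X ≤ 48.59) - P(X ≤ 29.7)
                 = F(48.59) - F(29.7)
                 = 0.953000 - 0.323333
                 = 0.629667

So there's approximately a 63.0% chance that X falls in this range.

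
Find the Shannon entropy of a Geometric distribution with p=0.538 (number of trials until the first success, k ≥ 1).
1.2830 nats

We have X ~ Geometric(p=0.538) (number of trials until the first success, k ≥ 1).

The Shannon entropy measures the uncertainty or information content of the distribution.

For a Geometric distribution with p=0.538 (number of trials until the first success, k ≥ 1):
H(X) = 1.2830 nats

(In bits, this would be 1.8510 bits.)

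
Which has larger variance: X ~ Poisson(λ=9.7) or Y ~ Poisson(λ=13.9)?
Y has larger variance (13.9000 > 9.7000)

Compute the variance for each distribution:

X ~ Poisson(λ=9.7):
Var(X) = 9.7000

Y ~ Poisson(λ=13.9):
Var(Y) = 13.9000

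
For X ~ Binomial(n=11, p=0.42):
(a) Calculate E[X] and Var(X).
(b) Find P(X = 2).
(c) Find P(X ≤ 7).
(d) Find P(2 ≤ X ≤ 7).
(a) E[X] = 4.6200, Var(X) = 2.6796
(b) P(X = 2) = 0.072063
(c) P(X ≤ 7) = 0.960142
(d) P(2 ≤ X ≤ 7) = 0.937741

We have X ~ Binomial(n=11, p=0.42).

(a) Moments:
E[X] = 4.6200
Var(X) = 2.6796
σ = √Var(X) = 1.6369

(b) Point probability using PMF:
P(X = 2) = 0.072063

(c) Cumulative probability using CDF:
P(X ≤ 7) = F(7) = 0.960142

(d) Range probability:
P(2 ≤ X ≤ 7) = P(X ≤ 7) - P(X ≤ 1)
                   = F(7) - F(1)
                   = 0.960142 - 0.022402
                   = 0.937741

This means approximately 93.8% of outcomes fall in the interval [2, 7].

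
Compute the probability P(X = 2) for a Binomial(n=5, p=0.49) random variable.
0.318495

We have X ~ Binomial(n=5, p=0.49).

For a Binomial distribution, the PMF gives us the probability of each outcome.

Using the PMF formula:
P(X = 2) = 0.318495

Rounded to 4 decimal places: 0.3185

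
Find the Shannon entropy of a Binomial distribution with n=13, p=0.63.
1.9703 nats

We have X ~ Binomial(n=13, p=0.63).

The Shannon entropy measures the uncertainty or information content of the distribution.

For a Binomial distribution with n=13, p=0.63:
H(X) = 1.9703 nats

(In bits, this would be 2.8425 bits.)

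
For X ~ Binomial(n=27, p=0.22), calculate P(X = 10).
0.032808

We have X ~ Binomial(n=27, p=0.22).

For a Binomial distribution, the PMF gives us the probability of each outcome.

Using the PMF formula:
P(X = 10) = 0.032808

Rounded to 4 decimal places: 0.0328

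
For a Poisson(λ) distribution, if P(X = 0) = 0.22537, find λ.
λ = 1.4900

For a Poisson(λ) distribution, the PMF at 0 is:
P(X = 0) = λ^0 e^(-λ) / 0! = e^(-λ)

Given P(X = 0) = 0.22537:
e^(-λ) = 0.22537
-λ = ln(0.22537)
λ = -ln(0.22537) = 1.4900

Verification: e^(-1.4900) = 0.22537 ✓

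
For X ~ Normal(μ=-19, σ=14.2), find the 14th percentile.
-34.3405

We have X ~ Normal(μ=-19, σ=14.2).

We want to find x such that P(X ≤ x) = 0.14.

This is the 14th percentile, which means 14% of values fall below this point.

Using the inverse CDF (quantile function):
x = F⁻¹(0.14) = -34.3405

Verification: P(X ≤ -34.3405) = 0.14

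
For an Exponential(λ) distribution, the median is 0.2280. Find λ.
λ = 3.0401

For X ~ Exponential(λ), the CDF is F(x) = 1 - e^(-λx).
The median m satisfies F(m) = 0.5:
1 - e^(-λm) = 0.5
e^(-λm) = 0.5
λm = ln(2)
m = ln(2) / λ

Given m = 0.2280:
λ = ln(2) / 0.2280 = 0.693147 / 0.2280 = 3.0401

Verification: ln(2) / 3.0401 = 0.2280 ✓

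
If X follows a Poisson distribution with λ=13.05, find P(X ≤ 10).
0.247413

We have X ~ Poisson(λ=13.05).

The CDF gives us P(X ≤ k).

Using the CDF:
P(X ≤ 10) = 0.247413

This means there's approximately a 24.7% chance that X is at most 10.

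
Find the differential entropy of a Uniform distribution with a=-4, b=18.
3.0910 nats

We have X ~ Uniform(a=-4, b=18).

The differential entropy measures the uncertainty or information content of the distribution.

For a Uniform distribution with a=-4, b=18:
h(X) = 3.0910 nats

(In bits, this would be 4.4594 bits.)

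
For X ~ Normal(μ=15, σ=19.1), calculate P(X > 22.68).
0.343807

We have X ~ Normal(μ=15, σ=19.1).

P(X > 22.68) = 1 - P(X ≤ 22.68)
                = 1 - F(22.68)
                = 1 - 0.656193
                = 0.343807

So there's approximately a 34.4% chance that X exceeds 22.68.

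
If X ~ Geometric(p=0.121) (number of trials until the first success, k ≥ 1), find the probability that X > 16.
0.127005

We have X ~ Geometric(p=0.121) (number of trials until the first success, k ≥ 1).

P(X > 16) = 1 - P(X ≤ 16)
                = 1 - F(16)
                = 1 - 0.872995
                = 0.127005

So there's approximately a 12.7% chance that X exceeds 16.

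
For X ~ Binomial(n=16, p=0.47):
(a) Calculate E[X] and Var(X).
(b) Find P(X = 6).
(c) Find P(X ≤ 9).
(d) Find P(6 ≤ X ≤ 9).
(a) E[X] = 7.5200, Var(X) = 3.9856
(b) P(X = 6) = 0.150963
(c) P(X ≤ 9) = 0.839270
(d) P(6 ≤ X ≤ 9) = 0.683402

We have X ~ Binomial(n=16, p=0.47).

(a) Moments:
E[X] = 7.5200
Var(X) = 3.9856
σ = √Var(X) = 1.9964

(b) Point probability using PMF:
P(X = 6) = 0.150963

(c) Cumulative probability using CDF:
P(X ≤ 9) = F(9) = 0.839270

(d) Range probability:
P(6 ≤ X ≤ 9) = P(X ≤ 9) - P(X ≤ 5)
                   = F(9) - F(5)
                   = 0.839270 - 0.155869
                   = 0.683402

This means approximately 68.3% of outcomes fall in the interval [6, 9].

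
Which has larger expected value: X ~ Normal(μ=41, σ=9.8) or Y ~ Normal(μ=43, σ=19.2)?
Y has larger mean (43.0000 > 41.0000)

Compute the expected value for each distribution:

X ~ Normal(μ=41, σ=9.8):
E[X] = 41.0000

Y ~ Normal(μ=43, σ=19.2):
E[Y] = 43.0000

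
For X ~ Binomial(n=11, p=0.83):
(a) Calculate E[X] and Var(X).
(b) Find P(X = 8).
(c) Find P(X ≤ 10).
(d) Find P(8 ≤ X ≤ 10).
(a) E[X] = 9.1300, Var(X) = 1.5521
(b) P(X = 8) = 0.182581
(c) P(X ≤ 10) = 0.871217
(d) P(8 ≤ X ≤ 10) = 0.769872

We have X ~ Binomial(n=11, p=0.83).

(a) Moments:
E[X] = 9.1300
Var(X) = 1.5521
σ = √Var(X) = 1.2458

(b) Point probability using PMF:
P(X = 8) = 0.182581

(c) Cumulative probability using CDF:
P(X ≤ 10) = F(10) = 0.871217

(d) Range probability:
P(8 ≤ X ≤ 10) = P(X ≤ 10) - P(X ≤ 7)
                   = F(10) - F(7)
                   = 0.871217 - 0.101344
                   = 0.769872

This means approximately 77.0% of outcomes fall in the interval [8, 10].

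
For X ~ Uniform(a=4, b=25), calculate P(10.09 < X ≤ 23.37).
0.632381

We have X ~ Uniform(a=4, b=25).

To find P(10.09 < X ≤ 23.37), we use:
P(10.09 < X ≤ 23.37) = P(X ≤ 23.37) - P(X ≤ 10.09)
                 = F(23.37) - F(10.09)
                 = 0.922381 - 0.290000
                 = 0.632381

So there's approximately a 63.2% chance that X falls in this range.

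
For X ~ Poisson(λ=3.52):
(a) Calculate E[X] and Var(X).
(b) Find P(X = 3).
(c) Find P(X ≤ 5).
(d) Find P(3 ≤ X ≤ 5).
(a) E[X] = 3.5200, Var(X) = 3.5200
(b) P(X = 3) = 0.215159
(c) P(X ≤ 5) = 0.854959
(d) P(3 ≤ X ≤ 5) = 0.537795

We have X ~ Poisson(λ=3.52).

(a) Moments:
E[X] = 3.5200
Var(X) = 3.5200
σ = √Var(X) = 1.8762

(b) Point probability using PMF:
P(X = 3) = 0.215159

(c) Cumulative probability using CDF:
P(X ≤ 5) = F(5) = 0.854959

(d) Range probability:
P(3 ≤ X ≤ 5) = P(X ≤ 5) - P(X ≤ 2)
                   = F(5) - F(2)
                   = 0.854959 - 0.317164
                   = 0.537795

This means approximately 53.8% of outcomes fall in the interval [3, 5].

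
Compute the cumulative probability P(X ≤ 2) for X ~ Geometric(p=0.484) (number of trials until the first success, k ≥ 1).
0.733744

We have X ~ Geometric(p=0.484) (number of trials until the first success, k ≥ 1).

The CDF gives us P(X ≤ k).

Using the CDF:
P(X ≤ 2) = 0.733744

This means there's approximately a 73.4% chance that X is at most 2.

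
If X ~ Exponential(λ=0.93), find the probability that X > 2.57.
0.091621

We have X ~ Exponential(λ=0.93).

P(X > 2.57) = 1 - P(X ≤ 2.57)
                = 1 - F(2.57)
                = 1 - 0.908379
                = 0.091621

So there's approximately a 9.2% chance that X exceeds 2.57.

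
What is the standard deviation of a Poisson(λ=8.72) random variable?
2.9530

We have X ~ Poisson(λ=8.72).

For a Poisson distribution with λ=8.72:
σ = √Var(X) = 2.9530

The standard deviation is the square root of the variance.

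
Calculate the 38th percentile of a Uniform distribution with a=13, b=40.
23.2600

We have X ~ Uniform(a=13, b=40).

We want to find x such that P(X ≤ x) = 0.38.

This is the 38th percentile, which means 38% of values fall below this point.

Using the inverse CDF (quantile function):
x = F⁻¹(0.38) = 23.2600

Verification: P(X ≤ 23.2600) = 0.38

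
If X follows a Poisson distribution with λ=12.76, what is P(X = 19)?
0.024237

We have X ~ Poisson(λ=12.76).

For a Poisson distribution, the PMF gives us the probability of each outcome.

Using the PMF formula:
P(X = 19) = 0.024237

Rounded to 4 decimal places: 0.0242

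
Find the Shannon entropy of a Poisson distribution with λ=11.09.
2.6141 nats

We have X ~ Poisson(λ=11.09).

The Shannon entropy measures the uncertainty or information content of the distribution.

For a Poisson distribution with λ=11.09:
H(X) = 2.6141 nats

(In bits, this would be 3.7713 bits.)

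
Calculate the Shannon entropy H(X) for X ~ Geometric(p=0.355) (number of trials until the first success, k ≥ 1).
1.8324 nats

We have X ~ Geometric(p=0.355) (number of trials until the first success, k ≥ 1).

The Shannon entropy measures the uncertainty or information content of the distribution.

For a Geometric distribution with p=0.355 (number of trials until the first success, k ≥ 1):
H(X) = 1.8324 nats

(In bits, this would be 2.6435 bits.)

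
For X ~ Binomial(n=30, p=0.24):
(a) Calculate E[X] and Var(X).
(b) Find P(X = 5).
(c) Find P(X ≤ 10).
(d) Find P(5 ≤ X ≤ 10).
(a) E[X] = 7.2000, Var(X) = 5.4720
(b) P(X = 5) = 0.118913
(c) P(X ≤ 10) = 0.916738
(d) P(5 ≤ X ≤ 10) = 0.796042

We have X ~ Binomial(n=30, p=0.24).

(a) Moments:
E[X] = 7.2000
Var(X) = 5.4720
σ = √Var(X) = 2.3392

(b) Point probability using PMF:
P(X = 5) = 0.118913

(c) Cumulative probability using CDF:
P(X ≤ 10) = F(10) = 0.916738

(d) Range probability:
P(5 ≤ X ≤ 10) = P(X ≤ 10) - P(X ≤ 4)
                   = F(10) - F(4)
                   = 0.916738 - 0.120697
                   = 0.796042

This means approximately 79.6% of outcomes fall in the interval [5, 10].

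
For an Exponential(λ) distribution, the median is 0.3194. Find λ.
λ = 2.1702

For X ~ Exponential(λ), the CDF is F(x) = 1 - e^(-λx).
The median m satisfies F(m) = 0.5:
1 - e^(-λm) = 0.5
e^(-λm) = 0.5
λm = ln(2)
m = ln(2) / λ

Given m = 0.3194:
λ = ln(2) / 0.3194 = 0.693147 / 0.3194 = 2.1702

Verification: ln(2) / 2.1702 = 0.3194 ✓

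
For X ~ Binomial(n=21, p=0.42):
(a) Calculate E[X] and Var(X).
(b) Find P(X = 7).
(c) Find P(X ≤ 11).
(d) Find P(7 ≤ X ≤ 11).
(a) E[X] = 8.8200, Var(X) = 5.1156
(b) P(X = 7) = 0.130690
(c) P(X ≤ 11) = 0.881420
(d) P(7 ≤ X ≤ 11) = 0.729072

We have X ~ Binomial(n=21, p=0.42).

(a) Moments:
E[X] = 8.8200
Var(X) = 5.1156
σ = √Var(X) = 2.2618

(b) Point probability using PMF:
P(X = 7) = 0.130690

(c) Cumulative probability using CDF:
P(X ≤ 11) = F(11) = 0.881420

(d) Range probability:
P(7 ≤ X ≤ 11) = P(X ≤ 11) - P(X ≤ 6)
                   = F(11) - F(6)
                   = 0.881420 - 0.152348
                   = 0.729072

This means approximately 72.9% of outcomes fall in the interval [7, 11].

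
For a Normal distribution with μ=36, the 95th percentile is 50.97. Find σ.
σ = 9.1011

For X ~ Normal(μ, σ), the p-th percentile satisfies x = μ + z_p × σ,
where z_p = Φ⁻¹(p) is the standard normal quantile.

Step 1: z_{0.95} = Φ⁻¹(0.95) = 1.6449

Step 2: Solve for σ:
50.97 = 36 + 1.6449 × σ
σ = (50.97 - 36) / 1.6449
σ = 14.97 / 1.6449
σ = 9.1011

Verification: μ + z × σ = 36 + 1.6449 × 9.1011 = 50.97 ✓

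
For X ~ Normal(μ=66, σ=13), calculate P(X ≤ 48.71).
0.091759

We have X ~ Normal(μ=66, σ=13).

The CDF gives us P(X ≤ k).

Using the CDF:
P(X ≤ 48.71) = 0.091759

This means there's approximately a 9.2% chance that X is at most 48.71.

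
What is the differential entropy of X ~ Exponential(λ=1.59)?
0.5363 nats

We have X ~ Exponential(λ=1.59).

The differential entropy measures the uncertainty or information content of the distribution.

For an Exponential distribution with λ=1.59:
h(X) = 0.5363 nats

(In bits, this would be 0.7737 bits.)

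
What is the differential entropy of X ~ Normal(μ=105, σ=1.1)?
1.5142 nats

We have X ~ Normal(μ=105, σ=1.1).

The differential entropy measures the uncertainty or information content of the distribution.

For a Normal distribution with μ=105, σ=1.1:
h(X) = 1.5142 nats

(In bits, this would be 2.1846 bits.)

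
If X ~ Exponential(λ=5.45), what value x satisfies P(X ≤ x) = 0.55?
0.1465

We have X ~ Exponential(λ=5.45).

We want to find x such that P(X ≤ x) = 0.55.

This is the 55th percentile, which means 55% of values fall below this point.

Using the inverse CDF (quantile function):
x = F⁻¹(0.55) = 0.1465

Verification: P(X ≤ 0.1465) = 0.55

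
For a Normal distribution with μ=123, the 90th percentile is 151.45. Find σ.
σ = 22.1997

For X ~ Normal(μ, σ), the p-th percentile satisfies x = μ + z_p × σ,
where z_p = Φ⁻¹(p) is the standard normal quantile.

Step 1: z_{0.9} = Φ⁻¹(0.9) = 1.2816

Step 2: Solve for σ:
151.45 = 123 + 1.2816 × σ
σ = (151.45 - 123) / 1.2816
σ = 28.45 / 1.2816
σ = 22.1997

Verification: μ + z × σ = 123 + 1.2816 × 22.1997 = 151.45 ✓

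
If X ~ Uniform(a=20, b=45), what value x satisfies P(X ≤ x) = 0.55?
33.7500

We have X ~ Uniform(a=20, b=45).

We want to find x such that P(X ≤ x) = 0.55.

This is the 55th percentile, which means 55% of values fall below this point.

Using the inverse CDF (quantile function):
x = F⁻¹(0.55) = 33.7500

Verification: P(X ≤ 33.7500) = 0.55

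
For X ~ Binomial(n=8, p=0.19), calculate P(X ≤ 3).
0.952438

We have X ~ Binomial(n=8, p=0.19).

The CDF gives us P(X ≤ k).

Using the CDF:
P(X ≤ 3) = 0.952438

This means there's approximately a 95.2% chance that X is at most 3.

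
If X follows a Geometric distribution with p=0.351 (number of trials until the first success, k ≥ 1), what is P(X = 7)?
0.026229

We have X ~ Geometric(p=0.351) (number of trials until the first success, k ≥ 1).

For a Geometric distribution, the PMF gives us the probability of each outcome.

Using the PMF formula:
P(X = 7) = 0.026229

Rounded to 4 decimal places: 0.0262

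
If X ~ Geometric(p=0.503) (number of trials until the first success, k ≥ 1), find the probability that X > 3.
0.122763

We have X ~ Geometric(p=0.503) (number of trials until the first success, k ≥ 1).

P(X > 3) = 1 - P(X ≤ 3)
                = 1 - F(3)
                = 1 - 0.877237
                = 0.122763

So there's approximately a 12.3% chance that X exceeds 3.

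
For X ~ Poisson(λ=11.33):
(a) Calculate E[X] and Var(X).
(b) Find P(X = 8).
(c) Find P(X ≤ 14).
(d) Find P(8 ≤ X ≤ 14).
(a) E[X] = 11.3300, Var(X) = 11.3300
(b) P(X = 8) = 0.080865
(c) P(X ≤ 14) = 0.828975
(d) P(8 ≤ X ≤ 14) = 0.705845

We have X ~ Poisson(λ=11.33).

(a) Moments:
E[X] = 11.3300
Var(X) = 11.3300
σ = √Var(X) = 3.3660

(b) Point probability using PMF:
P(X = 8) = 0.080865

(c) Cumulative probability using CDF:
P(X ≤ 14) = F(14) = 0.828975

(d) Range probability:
P(8 ≤ X ≤ 14) = P(X ≤ 14) - P(X ≤ 7)
                   = F(14) - F(7)
                   = 0.828975 - 0.123130
                   = 0.705845

This means approximately 70.6% of outcomes fall in the interval [8, 14].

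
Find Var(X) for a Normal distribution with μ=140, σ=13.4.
179.5600

We have X ~ Normal(μ=140, σ=13.4).

For a Normal distribution with μ=140, σ=13.4:
Var(X) = 179.5600

The variance measures the spread of the distribution around the mean.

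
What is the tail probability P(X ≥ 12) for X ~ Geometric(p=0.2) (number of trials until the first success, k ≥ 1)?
0.085899

We have X ~ Geometric(p=0.2) (number of trials until the first success, k ≥ 1).

For discrete distributions, P(X ≥ 12) = 1 - P(X ≤ 11).

P(X ≤ 11) = 0.914101
P(X ≥ 12) = 1 - 0.914101 = 0.085899

So there's approximately a 8.6% chance that X is at least 12.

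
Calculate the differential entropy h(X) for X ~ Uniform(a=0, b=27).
3.2958 nats

We have X ~ Uniform(a=0, b=27).

The differential entropy measures the uncertainty or information content of the distribution.

For a Uniform distribution with a=0, b=27:
h(X) = 3.2958 nats

(In bits, this would be 4.7549 bits.)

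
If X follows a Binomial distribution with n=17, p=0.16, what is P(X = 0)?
0.051612

We have X ~ Binomial(n=17, p=0.16).

For a Binomial distribution, the PMF gives us the probability of each outcome.

Using the PMF formula:
P(X = 0) = 0.051612

Rounded to 4 decimal places: 0.0516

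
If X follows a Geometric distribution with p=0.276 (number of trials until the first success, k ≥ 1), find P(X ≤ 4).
0.725240

We have X ~ Geometric(p=0.276) (number of trials until the first success, k ≥ 1).

The CDF gives us P(X ≤ k).

Using the CDF:
P(X ≤ 4) = 0.725240

This means there's approximately a 72.5% chance that X is at most 4.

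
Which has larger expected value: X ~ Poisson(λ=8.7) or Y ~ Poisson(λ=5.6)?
X has larger mean (8.7000 > 5.6000)

Compute the expected value for each distribution:

X ~ Poisson(λ=8.7):
E[X] = 8.7000

Y ~ Poisson(λ=5.6):
E[Y] = 5.6000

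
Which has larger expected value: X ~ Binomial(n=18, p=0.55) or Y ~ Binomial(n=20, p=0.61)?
Y has larger mean (12.2000 > 9.9000)

Compute the expected value for each distribution:

X ~ Binomial(n=18, p=0.55):
E[X] = 9.9000

Y ~ Binomial(n=20, p=0.61):
E[Y] = 12.2000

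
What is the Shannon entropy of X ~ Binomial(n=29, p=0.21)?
2.1976 nats

We have X ~ Binomial(n=29, p=0.21).

The Shannon entropy measures the uncertainty or information content of the distribution.

For a Binomial distribution with n=29, p=0.21:
H(X) = 2.1976 nats

(In bits, this would be 3.1705 bits.)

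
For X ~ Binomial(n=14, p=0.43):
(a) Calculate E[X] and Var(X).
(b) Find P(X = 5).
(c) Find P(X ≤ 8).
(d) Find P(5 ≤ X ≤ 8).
(a) E[X] = 6.0200, Var(X) = 3.4314
(b) P(X = 5) = 0.186930
(c) P(X ≤ 8) = 0.909032
(d) P(5 ≤ X ≤ 8) = 0.701205

We have X ~ Binomial(n=14, p=0.43).

(a) Moments:
E[X] = 6.0200
Var(X) = 3.4314
σ = √Var(X) = 1.8524

(b) Point probability using PMF:
P(X = 5) = 0.186930

(c) Cumulative probability using CDF:
P(X ≤ 8) = F(8) = 0.909032

(d) Range probability:
P(5 ≤ X ≤ 8) = P(X ≤ 8) - P(X ≤ 4)
                   = F(8) - F(4)
                   = 0.909032 - 0.207827
                   = 0.701205

This means approximately 70.1% of outcomes fall in the interval [5, 8].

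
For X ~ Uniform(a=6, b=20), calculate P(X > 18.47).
0.109286

We have X ~ Uniform(a=6, b=20).

P(X > 18.47) = 1 - P(X ≤ 18.47)
                = 1 - F(18.47)
                = 1 - 0.890714
                = 0.109286

So there's approximately a 10.9% chance that X exceeds 18.47.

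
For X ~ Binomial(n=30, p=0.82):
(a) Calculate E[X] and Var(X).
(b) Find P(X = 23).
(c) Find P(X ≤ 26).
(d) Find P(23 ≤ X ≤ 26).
(a) E[X] = 24.6000, Var(X) = 4.4280
(b) P(X = 23) = 0.129826
(c) P(X ≤ 26) = 0.814364
(d) P(23 ≤ X ≤ 26) = 0.656153

We have X ~ Binomial(n=30, p=0.82).

(a) Moments:
E[X] = 24.6000
Var(X) = 4.4280
σ = √Var(X) = 2.1043

(b) Point probability using PMF:
P(X = 23) = 0.129826

(c) Cumulative probability using CDF:
P(X ≤ 26) = F(26) = 0.814364

(d) Range probability:
P(23 ≤ X ≤ 26) = P(X ≤ 26) - P(X ≤ 22)
                   = F(26) - F(22)
                   = 0.814364 - 0.158212
                   = 0.656153

This means approximately 65.6% of outcomes fall in the interval [23, 26].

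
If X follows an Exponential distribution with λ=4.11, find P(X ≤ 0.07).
0.250013

We have X ~ Exponential(λ=4.11).

The CDF gives us P(X ≤ k).

Using the CDF:
P(X ≤ 0.07) = 0.250013

This means there's approximately a 25.0% chance that X is at most 0.07.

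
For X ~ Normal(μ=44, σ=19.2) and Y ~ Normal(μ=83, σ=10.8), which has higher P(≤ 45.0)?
X has higher probability (P(X ≤ 45.0) = 0.5208 > P(Y ≤ 45.0) = 0.0002)

Compute P(≤ 45.0) for each distribution:

X ~ Normal(μ=44, σ=19.2):
P(X ≤ 45.0) = 0.5208

Y ~ Normal(μ=83, σ=10.8):
P(Y ≤ 45.0) = 0.0002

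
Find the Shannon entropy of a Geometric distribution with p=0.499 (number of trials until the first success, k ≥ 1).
1.3891 nats

We have X ~ Geometric(p=0.499) (number of trials until the first success, k ≥ 1).

The Shannon entropy measures the uncertainty or information content of the distribution.

For a Geometric distribution with p=0.499 (number of trials until the first success, k ≥ 1):
H(X) = 1.3891 nats

(In bits, this would be 2.0040 bits.)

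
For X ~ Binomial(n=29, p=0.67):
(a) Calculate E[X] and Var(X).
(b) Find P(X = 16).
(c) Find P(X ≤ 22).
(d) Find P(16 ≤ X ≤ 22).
(a) E[X] = 19.4300, Var(X) = 6.4119
(b) P(X = 16) = 0.061591
(c) P(X ≤ 22) = 0.889962
(d) P(16 ≤ X ≤ 22) = 0.826836

We have X ~ Binomial(n=29, p=0.67).

(a) Moments:
E[X] = 19.4300
Var(X) = 6.4119
σ = √Var(X) = 2.5322

(b) Point probability using PMF:
P(X = 16) = 0.061591

(c) Cumulative probability using CDF:
P(X ≤ 22) = F(22) = 0.889962

(d) Range probability:
P(16 ≤ X ≤ 22) = P(X ≤ 22) - P(X ≤ 15)
                   = F(22) - F(15)
                   = 0.889962 - 0.063127
                   = 0.826836

This means approximately 82.7% of outcomes fall in the interval [16, 22].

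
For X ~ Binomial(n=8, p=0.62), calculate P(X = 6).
0.229655

We have X ~ Binomial(n=8, p=0.62).

For a Binomial distribution, the PMF gives us the probability of each outcome.

Using the PMF formula:
P(X = 6) = 0.229655

Rounded to 4 decimal places: 0.2297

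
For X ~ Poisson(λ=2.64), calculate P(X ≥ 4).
0.272727

We have X ~ Poisson(λ=2.64).

For discrete distributions, P(X ≥ 4) = 1 - P(X ≤ 3).

P(X ≤ 3) = 0.727273
P(X ≥ 4) = 1 - 0.727273 = 0.272727

So there's approximately a 27.3% chance that X is at least 4.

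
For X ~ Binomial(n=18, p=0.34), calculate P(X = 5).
0.175528

We have X ~ Binomial(n=18, p=0.34).

For a Binomial distribution, the PMF gives us the probability of each outcome.

Using the PMF formula:
P(X = 5) = 0.175528

Rounded to 4 decimal places: 0.1755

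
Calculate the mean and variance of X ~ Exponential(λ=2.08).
E[X] = 0.4808, Var(X) = 0.2311

We have X ~ Exponential(λ=2.08).

For an Exponential distribution with λ=2.08:

Expected value:
E[X] = 0.4808

Variance:
Var(X) = 0.2311

Standard deviation:
σ = √Var(X) = 0.4808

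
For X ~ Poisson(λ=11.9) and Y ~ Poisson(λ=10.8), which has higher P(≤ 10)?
Y has higher probability (P(Y ≤ 10) = 0.4840 > P(X ≤ 10) = 0.3578)

Compute P(≤ 10) for each distribution:

X ~ Poisson(λ=11.9):
P(X ≤ 10) = 0.3578

Y ~ Poisson(λ=10.8):
P(Y ≤ 10) = 0.4840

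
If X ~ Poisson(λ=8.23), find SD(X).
2.8688

We have X ~ Poisson(λ=8.23).

For a Poisson distribution with λ=8.23:
σ = √Var(X) = 2.8688

The standard deviation is the square root of the variance.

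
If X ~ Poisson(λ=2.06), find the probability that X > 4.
0.058229

We have X ~ Poisson(λ=2.06).

P(X > 4) = 1 - P(X ≤ 4)
                = 1 - F(4)
                = 1 - 0.941771
                = 0.058229

So there's approximately a 5.8% chance that X exceeds 4.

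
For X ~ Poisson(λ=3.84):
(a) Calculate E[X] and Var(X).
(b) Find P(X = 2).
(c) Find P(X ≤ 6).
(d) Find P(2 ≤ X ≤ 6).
(a) E[X] = 3.8400, Var(X) = 3.8400
(b) P(X = 2) = 0.158468
(c) P(X ≤ 6) = 0.905322
(d) P(2 ≤ X ≤ 6) = 0.801293

We have X ~ Poisson(λ=3.84).

(a) Moments:
E[X] = 3.8400
Var(X) = 3.8400
σ = √Var(X) = 1.9596

(b) Point probability using PMF:
P(X = 2) = 0.158468

(c) Cumulative probability using CDF:
P(X ≤ 6) = F(6) = 0.905322

(d) Range probability:
P(2 ≤ X ≤ 6) = P(X ≤ 6) - P(X ≤ 1)
                   = F(6) - F(1)
                   = 0.905322 - 0.104029
                   = 0.801293

This means approximately 80.1% of outcomes fall in the interval [2, 6].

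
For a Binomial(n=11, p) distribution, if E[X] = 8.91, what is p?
p = 0.81

For a Binomial(n, p) distribution:
E[X] = n × p

Given n = 11 and E[X] = 8.91:
8.91 = 11 × p
p = 8.91 / 11 = 0.81

Verification: Binomial(11, 0.81) has E[X] = 8.91 ✓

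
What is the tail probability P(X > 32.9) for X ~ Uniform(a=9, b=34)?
0.044000

We have X ~ Uniform(a=9, b=34).

P(X > 32.9) = 1 - P(X ≤ 32.9)
                = 1 - F(32.9)
                = 1 - 0.956000
                = 0.044000

So there's approximately a 4.4% chance that X exceeds 32.9.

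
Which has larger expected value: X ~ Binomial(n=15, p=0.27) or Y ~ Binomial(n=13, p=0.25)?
X has larger mean (4.0500 > 3.2500)

Compute the expected value for each distribution:

X ~ Binomial(n=15, p=0.27):
E[X] = 4.0500

Y ~ Binomial(n=13, p=0.25):
E[Y] = 3.2500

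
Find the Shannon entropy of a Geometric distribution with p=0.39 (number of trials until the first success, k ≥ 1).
1.7147 nats

We have X ~ Geometric(p=0.39) (number of trials until the first success, k ≥ 1).

The Shannon entropy measures the uncertainty or information content of the distribution.

For a Geometric distribution with p=0.39 (number of trials until the first success, k ≥ 1):
H(X) = 1.7147 nats

(In bits, this would be 2.4738 bits.)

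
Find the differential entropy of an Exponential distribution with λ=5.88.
-0.7716 nats

We have X ~ Exponential(λ=5.88).

The differential entropy measures the uncertainty or information content of the distribution.

For an Exponential distribution with λ=5.88:
h(X) = -0.7716 nats

(In bits, this would be -1.1131 bits.)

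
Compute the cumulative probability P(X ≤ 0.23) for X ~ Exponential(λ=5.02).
0.684816

We have X ~ Exponential(λ=5.02).

The CDF gives us P(X ≤ k).

Using the CDF:
P(X ≤ 0.23) = 0.684816

This means there's approximately a 68.5% chance that X is at most 0.23.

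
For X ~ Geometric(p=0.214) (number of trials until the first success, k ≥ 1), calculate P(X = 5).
0.081678

We have X ~ Geometric(p=0.214) (number of trials until the first success, k ≥ 1).

For a Geometric distribution, the PMF gives us the probability of each outcome.

Using the PMF formula:
P(X = 5) = 0.081678

Rounded to 4 decimal places: 0.0817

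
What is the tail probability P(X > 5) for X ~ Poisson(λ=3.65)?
0.162832

We have X ~ Poisson(λ=3.65).

P(X > 5) = 1 - P(X ≤ 5)
                = 1 - F(5)
                = 1 - 0.837168
                = 0.162832

So there's approximately a 16.3% chance that X exceeds 5.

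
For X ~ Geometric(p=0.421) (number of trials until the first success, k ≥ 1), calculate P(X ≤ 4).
0.887613

We have X ~ Geometric(p=0.421) (number of trials until the first success, k ≥ 1).

The CDF gives us P(X ≤ k).

Using the CDF:
P(X ≤ 4) = 0.887613

This means there's approximately a 88.8% chance that X is at most 4.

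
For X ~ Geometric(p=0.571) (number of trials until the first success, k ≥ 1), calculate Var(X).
1.3158

We have X ~ Geometric(p=0.571) (number of trials until the first success, k ≥ 1).

For a Geometric distribution with p=0.571 (number of trials until the first success, k ≥ 1):
Var(X) = 1.3158

The variance measures the spread of the distribution around the mean.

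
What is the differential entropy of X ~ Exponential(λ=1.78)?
0.4234 nats

We have X ~ Exponential(λ=1.78).

The differential entropy measures the uncertainty or information content of the distribution.

For an Exponential distribution with λ=1.78:
h(X) = 0.4234 nats

(In bits, this would be 0.6108 bits.)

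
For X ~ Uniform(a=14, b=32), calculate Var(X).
27.0000

We have X ~ Uniform(a=14, b=32).

For a Uniform distribution with a=14, b=32:
Var(X) = 27.0000

The variance measures the spread of the distribution around the mean.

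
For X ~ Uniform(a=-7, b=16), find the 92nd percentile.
14.1600

We have X ~ Uniform(a=-7, b=16).

We want to find x such that P(X ≤ x) = 0.92.

This is the 92nd percentile, which means 92% of values fall below this point.

Using the inverse CDF (quantile function):
x = F⁻¹(0.92) = 14.1600

Verification: P(X ≤ 14.1600) = 0.92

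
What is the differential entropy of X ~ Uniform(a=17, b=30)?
2.5649 nats

We have X ~ Uniform(a=17, b=30).

The differential entropy measures the uncertainty or information content of the distribution.

For a Uniform distribution with a=17, b=30:
h(X) = 2.5649 nats

(In bits, this would be 3.7004 bits.)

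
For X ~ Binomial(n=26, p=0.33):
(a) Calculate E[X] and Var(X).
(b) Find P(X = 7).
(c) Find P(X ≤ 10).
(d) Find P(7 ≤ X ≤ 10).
(a) E[X] = 8.5800, Var(X) = 5.7486
(b) P(X = 7) = 0.139031
(c) P(X ≤ 10) = 0.790694
(d) P(7 ≤ X ≤ 10) = 0.596019

We have X ~ Binomial(n=26, p=0.33).

(a) Moments:
E[X] = 8.5800
Var(X) = 5.7486
σ = √Var(X) = 2.3976

(b) Point probability using PMF:
P(X = 7) = 0.139031

(c) Cumulative probability using CDF:
P(X ≤ 10) = F(10) = 0.790694

(d) Range probability:
P(7 ≤ X ≤ 10) = P(X ≤ 10) - P(X ≤ 6)
                   = F(10) - F(6)
                   = 0.790694 - 0.194674
                   = 0.596019

This means approximately 59.6% of outcomes fall in the interval [7, 10].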